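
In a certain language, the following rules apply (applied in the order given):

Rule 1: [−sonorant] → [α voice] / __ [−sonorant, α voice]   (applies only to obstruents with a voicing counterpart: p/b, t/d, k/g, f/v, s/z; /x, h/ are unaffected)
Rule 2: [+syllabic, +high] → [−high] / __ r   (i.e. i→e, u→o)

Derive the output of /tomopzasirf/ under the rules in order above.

Rule 1 (regressive voicing assimilation): /p/ precedes the voiced obstruent /z/, so it voices to [b] by assimilation. /tomopzasirf/ → tomobzasirf.
Rule 2 (pre-rhotic lowering): /i/ is a high vowel immediately before /r/, so it lowers to [e]. /tomobzasirf/ → tomobzaserf.

tomobzaserf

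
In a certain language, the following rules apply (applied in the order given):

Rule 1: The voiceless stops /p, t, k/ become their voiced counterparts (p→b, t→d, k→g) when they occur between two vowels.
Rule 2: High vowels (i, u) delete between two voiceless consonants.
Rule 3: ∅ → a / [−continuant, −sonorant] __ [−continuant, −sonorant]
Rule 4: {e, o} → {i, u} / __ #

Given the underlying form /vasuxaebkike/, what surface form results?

vasxaebakigi

Rule 1 (intervocalic voicing): /k/ is a voiceless stop between vowels /i/ and /e/, so it voices to [g]. /vasuxaebkike/ → vasuxaebkige.
Rule 2 (high vowel syncope): /u/ is a high vowel flanked by voiceless consonants /s/ and /x/, so it deletes. /vasuxaebkige/ → vasxaebkige.
Rule 3 (stop-cluster a-epenthesis): /b/ and /k/ form a stop–stop cluster, so [a] is inserted between them. /vasxaebkige/ → vasxaebakige.
Rule 4 (final vowel raising): /e/ is a mid vowel in word-final position, so it raises to [i]. /vasxaebakige/ → vasxaebakigi.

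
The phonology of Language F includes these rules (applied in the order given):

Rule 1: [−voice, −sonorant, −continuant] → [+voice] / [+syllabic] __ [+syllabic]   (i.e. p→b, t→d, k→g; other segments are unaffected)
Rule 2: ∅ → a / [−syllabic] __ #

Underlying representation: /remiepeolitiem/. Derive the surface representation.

remiebeolidiema

Rule 1 (intervocalic voicing): /p/ is a voiceless stop between vowels /e/ and /e/, so it voices to [b]. /t/ is a voiceless stop between vowels /i/ and /i/, so it voices to [d]. /remiepeolitiem/ → remiebeolidiem.
Rule 2 (final a-epenthesis): the form ends in the consonant /m/, so [a] is inserted word-finally. /remiebeolidiem/ → remiebeolidiema.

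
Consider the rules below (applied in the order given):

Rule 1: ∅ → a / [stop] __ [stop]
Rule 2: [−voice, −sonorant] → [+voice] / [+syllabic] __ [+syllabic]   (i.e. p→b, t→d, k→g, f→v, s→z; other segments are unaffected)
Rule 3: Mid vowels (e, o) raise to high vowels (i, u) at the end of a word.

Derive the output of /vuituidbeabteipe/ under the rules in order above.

vuiduidabeabadeibi

Rule 1 (stop-cluster a-epenthesis): /d/ and /b/ form a stop–stop cluster, so [a] is inserted between them. /b/ and /t/ form a stop–stop cluster, so [a] is inserted between them. /vuituidbeabteipe/ → vuituidabeabateipe.
Rule 2 (intervocalic voicing): /t/ is a voiceless obstruent between vowels /i/ and /u/, so it voices to [d]. /t/ is a voiceless obstruent between vowels /a/ and /e/, so it voices to [d]. /p/ is a voiceless obstruent between vowels /i/ and /e/, so it voices to [b]. /vuituidabeabateipe/ → vuiduidabeabadeibe.
Rule 3 (final vowel raising): /e/ is a mid vowel in word-final position, so it raises to [i]. /vuiduidabeabadeibe/ → vuiduidabeabadeibi.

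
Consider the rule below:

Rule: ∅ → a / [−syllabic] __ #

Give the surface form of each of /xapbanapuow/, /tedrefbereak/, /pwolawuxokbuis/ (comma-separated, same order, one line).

xapbanapuowa, tedrefbereaka, pwolawuxokbuisa

/xapbanapuow/: the form ends in the consonant /w/, so [a] is inserted word-finally. → [xapbanapuowa].
/tedrefbereak/: the form ends in the consonant /k/, so [a] is inserted word-finally. → [tedrefbereaka].
/pwolawuxokbuis/: the form ends in the consonant /s/, so [a] is inserted word-finally. → [pwolawuxokbuisa].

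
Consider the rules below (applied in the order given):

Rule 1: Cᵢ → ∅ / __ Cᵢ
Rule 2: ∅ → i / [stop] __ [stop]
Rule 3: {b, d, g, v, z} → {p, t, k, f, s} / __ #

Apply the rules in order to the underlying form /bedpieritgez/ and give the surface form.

Rule 1 (degemination): no segment meets the environment; /bedpieritgez/ is unchanged.
Rule 2 (stop-cluster i-epenthesis): /d/ and /p/ form a stop–stop cluster, so [i] is inserted between them. /t/ and /g/ form a stop–stop cluster, so [i] is inserted between them. /bedpieritgez/ → bedipieritigez.
Rule 3 (final devoicing): /z/ is a voiced obstruent in word-final position, so it devoices to [s]. /bedipieritigez/ → bedipieritiges.

bedipieritiges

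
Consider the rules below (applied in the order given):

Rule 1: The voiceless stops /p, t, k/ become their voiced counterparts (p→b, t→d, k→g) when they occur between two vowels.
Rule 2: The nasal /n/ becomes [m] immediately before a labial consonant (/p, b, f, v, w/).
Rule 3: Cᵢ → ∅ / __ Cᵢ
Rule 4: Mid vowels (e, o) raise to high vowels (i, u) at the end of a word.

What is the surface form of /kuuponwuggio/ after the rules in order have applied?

Rule 1 (intervocalic voicing): /p/ is a voiceless stop between vowels /u/ and /o/, so it voices to [b]. /kuuponwuggio/ → kuubonwuggio.
Rule 2 (nasal place assimilation): /n/ precedes the labial consonant /w/, so it assimilates in place to [m]. /kuubonwuggio/ → kuubomwuggio.
Rule 3 (degemination): /gg/ is a geminate; the first /g/ deletes. /kuubomwuggio/ → kuubomwugio.
Rule 4 (final vowel raising): /o/ is a mid vowel in word-final position, so it raises to [u]. /kuubomwugio/ → kuubomwugiu.

kuubomwugiu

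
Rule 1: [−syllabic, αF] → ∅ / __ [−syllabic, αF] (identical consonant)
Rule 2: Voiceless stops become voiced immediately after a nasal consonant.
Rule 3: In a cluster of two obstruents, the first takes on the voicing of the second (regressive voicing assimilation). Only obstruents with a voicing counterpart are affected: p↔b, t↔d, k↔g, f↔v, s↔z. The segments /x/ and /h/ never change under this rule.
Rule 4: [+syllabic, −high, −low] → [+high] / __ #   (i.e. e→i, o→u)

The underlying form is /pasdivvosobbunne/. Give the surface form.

Rule 1 (degemination): /vv/ is a geminate; the first /v/ deletes. /bb/ is a geminate; the first /b/ deletes. /nn/ is a geminate; the first /n/ deletes. /pasdivvosobbunne/ → pasdivosobune.
Rule 2 (post-nasal voicing): no segment meets the environment; /pasdivosobune/ is unchanged.
Rule 3 (regressive voicing assimilation): /s/ precedes the voiced obstruent /d/, so it voices to [z] by assimilation. /pasdivosobune/ → pazdivosobune.
Rule 4 (final vowel raising): /e/ is a mid vowel in word-final position, so it raises to [i]. /pazdivosobune/ → pazdivosobuni.

pazdivosobuni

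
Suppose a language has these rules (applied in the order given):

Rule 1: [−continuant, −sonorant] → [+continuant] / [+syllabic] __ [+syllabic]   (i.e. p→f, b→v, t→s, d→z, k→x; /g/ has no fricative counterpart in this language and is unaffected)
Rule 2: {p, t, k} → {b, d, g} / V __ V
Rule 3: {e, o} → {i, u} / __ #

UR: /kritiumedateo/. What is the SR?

krisiumezaseu

Rule 1 (intervocalic spirantization): /t/ is a stop between vowels /i/ and /i/, so it spirantizes to the fricative [s]. /d/ is a stop between vowels /e/ and /a/, so it spirantizes to the fricative [z]. /t/ is a stop between vowels /a/ and /e/, so it spirantizes to the fricative [s]. /kritiumedateo/ → krisiumezaseo.
Rule 2 (intervocalic voicing): no segment meets the environment; /krisiumezaseo/ is unchanged.
Rule 3 (final vowel raising): /o/ is a mid vowel in word-final position, so it raises to [u]. /krisiumezaseo/ → krisiumezaseu.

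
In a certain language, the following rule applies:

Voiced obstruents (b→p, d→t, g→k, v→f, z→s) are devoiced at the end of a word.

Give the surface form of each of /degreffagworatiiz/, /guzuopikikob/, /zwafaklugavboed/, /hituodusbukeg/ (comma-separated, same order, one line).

/degreffagworatiiz/: /z/ is a voiced obstruent in word-final position, so it devoices to [s]. → [degreffagworatiis].
/guzuopikikob/: /b/ is a voiced obstruent in word-final position, so it devoices to [p]. → [guzuopikikop].
/zwafaklugavboed/: /d/ is a voiced obstruent in word-final position, so it devoices to [t]. → [zwafaklugavboet].
/hituodusbukeg/: /g/ is a voiced obstruent in word-final position, so it devoices to [k]. → [hituodusbukek].

degreffagworatiis, guzuopikikop, zwafaklugavboet, hituodusbukek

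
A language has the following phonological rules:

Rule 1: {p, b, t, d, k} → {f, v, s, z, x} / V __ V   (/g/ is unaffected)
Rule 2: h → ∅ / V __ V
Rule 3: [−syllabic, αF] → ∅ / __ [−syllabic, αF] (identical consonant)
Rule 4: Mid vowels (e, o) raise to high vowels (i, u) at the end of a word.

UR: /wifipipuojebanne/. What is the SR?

Rule 1 (intervocalic spirantization): /p/ is a stop between vowels /i/ and /i/, so it spirantizes to the fricative [f]. /p/ is a stop between vowels /i/ and /u/, so it spirantizes to the fricative [f]. /b/ is a stop between vowels /e/ and /a/, so it spirantizes to the fricative [v]. /wifipipuojebanne/ → wifififuojevanne.
Rule 2 (intervocalic h-deletion): no segment meets the environment; /wifififuojevanne/ is unchanged.
Rule 3 (degemination): /nn/ is a geminate; the first /n/ deletes. /wifififuojevanne/ → wifififuojevane.
Rule 4 (final vowel raising): /e/ is a mid vowel in word-final position, so it raises to [i]. /wifififuojevane/ → wifififuojevani.

wifififuojevani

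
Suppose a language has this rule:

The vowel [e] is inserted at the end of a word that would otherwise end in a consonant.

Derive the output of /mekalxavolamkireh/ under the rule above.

the form ends in the consonant /h/, so [e] is inserted word-finally.
Surface form: [mekalxavolamkirehe].

mekalxavolamkirehe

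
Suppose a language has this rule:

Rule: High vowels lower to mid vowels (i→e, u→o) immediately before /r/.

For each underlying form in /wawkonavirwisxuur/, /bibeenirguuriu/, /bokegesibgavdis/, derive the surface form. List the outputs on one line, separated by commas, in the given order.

wawkonaverwisxuor, bibeenerguoriu, bokegesibgavdis

/wawkonavirwisxuur/: /i/ is a high vowel immediately before /r/, so it lowers to [e]. /u/ is a high vowel immediately before /r/, so it lowers to [o]. → [wawkonaverwisxuor].
/bibeenirguuriu/: /i/ is a high vowel immediately before /r/, so it lowers to [e]. /u/ is a high vowel immediately before /r/, so it lowers to [o]. → [bibeenerguoriu].
/bokegesibgavdis/: the rule's environment is not met; surfaces unchanged as [bokegesibgavdis].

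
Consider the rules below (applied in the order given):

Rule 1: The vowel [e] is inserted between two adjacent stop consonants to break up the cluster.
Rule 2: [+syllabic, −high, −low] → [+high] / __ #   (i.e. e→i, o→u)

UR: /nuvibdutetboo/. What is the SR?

Rule 1 (stop-cluster e-epenthesis): /b/ and /d/ form a stop–stop cluster, so [e] is inserted between them. /t/ and /b/ form a stop–stop cluster, so [e] is inserted between them. /nuvibdutetboo/ → nuvibeduteteboo.
Rule 2 (final vowel raising): /o/ is a mid vowel in word-final position, so it raises to [u]. /nuvibeduteteboo/ → nuvibedutetebou.

nuvibedutetebou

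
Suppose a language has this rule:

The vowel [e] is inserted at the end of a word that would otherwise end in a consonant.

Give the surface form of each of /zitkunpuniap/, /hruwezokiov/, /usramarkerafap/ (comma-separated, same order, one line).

/zitkunpuniap/: the form ends in the consonant /p/, so [e] is inserted word-finally. → [zitkunpuniape].
/hruwezokiov/: the form ends in the consonant /v/, so [e] is inserted word-finally. → [hruwezokiove].
/usramarkerafap/: the form ends in the consonant /p/, so [e] is inserted word-finally. → [usramarkerafape].

zitkunpuniape, hruwezokiove, usramarkerafape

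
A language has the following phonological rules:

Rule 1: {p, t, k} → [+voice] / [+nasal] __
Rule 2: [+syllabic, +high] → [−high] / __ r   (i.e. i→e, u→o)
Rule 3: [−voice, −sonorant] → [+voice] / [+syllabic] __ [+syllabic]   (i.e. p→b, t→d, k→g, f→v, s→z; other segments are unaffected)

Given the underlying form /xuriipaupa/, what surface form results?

Rule 1 (post-nasal voicing): no segment meets the environment; /xuriipaupa/ is unchanged.
Rule 2 (pre-rhotic lowering): /u/ is a high vowel immediately before /r/, so it lowers to [o]. /xuriipaupa/ → xoriipaupa.
Rule 3 (intervocalic voicing): /p/ is a voiceless obstruent between vowels /i/ and /a/, so it voices to [b]. /p/ is a voiceless obstruent between vowels /u/ and /a/, so it voices to [b]. /xoriipaupa/ → xoriibauba.

xoriibauba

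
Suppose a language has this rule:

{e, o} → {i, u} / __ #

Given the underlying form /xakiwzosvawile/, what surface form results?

xakiwzosvawili

Scanning /xakiwzosvawile/: /o/ at position 7 is not in the conditioning environment; /e/ is a mid vowel in word-final position, so it raises to [i].
Result: [xakiwzosvawili].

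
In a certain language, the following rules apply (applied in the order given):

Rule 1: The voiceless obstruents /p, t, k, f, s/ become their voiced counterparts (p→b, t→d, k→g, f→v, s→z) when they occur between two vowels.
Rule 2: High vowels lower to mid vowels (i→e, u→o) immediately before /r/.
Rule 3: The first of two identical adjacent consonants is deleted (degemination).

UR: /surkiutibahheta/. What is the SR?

sorkiudibaheda

Rule 1 (intervocalic voicing): /t/ is a voiceless obstruent between vowels /u/ and /i/, so it voices to [d]. /t/ is a voiceless obstruent between vowels /e/ and /a/, so it voices to [d]. /surkiutibahheta/ → surkiudibahheda.
Rule 2 (pre-rhotic lowering): /u/ is a high vowel immediately before /r/, so it lowers to [o]. /surkiudibahheda/ → sorkiudibahheda.
Rule 3 (degemination): /hh/ is a geminate; the first /h/ deletes. /sorkiudibahheda/ → sorkiudibaheda.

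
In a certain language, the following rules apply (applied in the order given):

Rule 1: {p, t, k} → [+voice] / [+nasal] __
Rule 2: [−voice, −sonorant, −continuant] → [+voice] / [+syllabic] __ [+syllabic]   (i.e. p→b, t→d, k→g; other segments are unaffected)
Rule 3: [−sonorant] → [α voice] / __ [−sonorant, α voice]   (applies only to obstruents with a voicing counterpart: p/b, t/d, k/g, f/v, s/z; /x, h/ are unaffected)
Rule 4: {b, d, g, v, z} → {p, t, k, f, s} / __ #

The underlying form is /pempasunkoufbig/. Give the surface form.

Rule 1 (post-nasal voicing): /p/ is a voiceless stop immediately after the nasal /m/, so it voices to [b]. /k/ is a voiceless stop immediately after the nasal /n/, so it voices to [g]. /pempasunkoufbig/ → pembasungoufbig.
Rule 2 (intervocalic voicing): no segment meets the environment; /pembasungoufbig/ is unchanged.
Rule 3 (regressive voicing assimilation): /f/ precedes the voiced obstruent /b/, so it voices to [v] by assimilation. /pembasungoufbig/ → pembasungouvbig.
Rule 4 (final devoicing): /g/ is a voiced obstruent in word-final position, so it devoices to [k]. /pembasungouvbig/ → pembasungouvbik.

pembasungouvbik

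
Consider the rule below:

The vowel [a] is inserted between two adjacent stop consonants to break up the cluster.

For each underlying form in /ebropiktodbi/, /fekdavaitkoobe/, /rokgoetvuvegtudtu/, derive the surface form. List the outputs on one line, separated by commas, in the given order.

/ebropiktodbi/: /k/ and /t/ form a stop–stop cluster, so [a] is inserted between them. /d/ and /b/ form a stop–stop cluster, so [a] is inserted between them. → [ebropikatodabi].
/fekdavaitkoobe/: /k/ and /d/ form a stop–stop cluster, so [a] is inserted between them. /t/ and /k/ form a stop–stop cluster, so [a] is inserted between them. → [fekadavaitakoobe].
/rokgoetvuvegtudtu/: /k/ and /g/ form a stop–stop cluster, so [a] is inserted between them. /g/ and /t/ form a stop–stop cluster, so [a] is inserted between them. /d/ and /t/ form a stop–stop cluster, so [a] is inserted between them. → [rokagoetvuvegatudatu].

ebropikatodabi, fekadavaitakoobe, rokagoetvuvegatudatu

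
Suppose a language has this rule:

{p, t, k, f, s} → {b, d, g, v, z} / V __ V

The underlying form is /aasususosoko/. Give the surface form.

/s/ is a voiceless obstruent between vowels /a/ and /u/, so it voices to [z].
/s/ is a voiceless obstruent between vowels /u/ and /u/, so it voices to [z].
/s/ is a voiceless obstruent between vowels /u/ and /o/, so it voices to [z].
/s/ is a voiceless obstruent between vowels /o/ and /o/, so it voices to [z].
/k/ is a voiceless obstruent between vowels /o/ and /o/, so it voices to [g].
Surface form: [aazuzuzozogo].

aazuzuzozogo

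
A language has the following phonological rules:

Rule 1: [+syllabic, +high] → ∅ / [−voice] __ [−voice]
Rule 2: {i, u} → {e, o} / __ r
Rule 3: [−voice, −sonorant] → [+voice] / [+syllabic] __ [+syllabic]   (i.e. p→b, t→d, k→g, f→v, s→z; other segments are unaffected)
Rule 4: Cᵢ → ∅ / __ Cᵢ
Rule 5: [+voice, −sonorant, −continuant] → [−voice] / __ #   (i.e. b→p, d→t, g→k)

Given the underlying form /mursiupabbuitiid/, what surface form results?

morsiubabuidiit

Rule 1 (high vowel syncope): no segment meets the environment; /mursiupabbuitiid/ is unchanged.
Rule 2 (pre-rhotic lowering): /u/ is a high vowel immediately before /r/, so it lowers to [o]. /mursiupabbuitiid/ → morsiupabbuitiid.
Rule 3 (intervocalic voicing): /p/ is a voiceless obstruent between vowels /u/ and /a/, so it voices to [b]. /t/ is a voiceless obstruent between vowels /i/ and /i/, so it voices to [d]. /morsiupabbuitiid/ → morsiubabbuidiid.
Rule 4 (degemination): /bb/ is a geminate; the first /b/ deletes. /morsiubabbuidiid/ → morsiubabuidiid.
Rule 5 (final devoicing): /d/ is a voiced stop in word-final position, so it devoices to [t]. /morsiubabuidiid/ → morsiubabuidiit.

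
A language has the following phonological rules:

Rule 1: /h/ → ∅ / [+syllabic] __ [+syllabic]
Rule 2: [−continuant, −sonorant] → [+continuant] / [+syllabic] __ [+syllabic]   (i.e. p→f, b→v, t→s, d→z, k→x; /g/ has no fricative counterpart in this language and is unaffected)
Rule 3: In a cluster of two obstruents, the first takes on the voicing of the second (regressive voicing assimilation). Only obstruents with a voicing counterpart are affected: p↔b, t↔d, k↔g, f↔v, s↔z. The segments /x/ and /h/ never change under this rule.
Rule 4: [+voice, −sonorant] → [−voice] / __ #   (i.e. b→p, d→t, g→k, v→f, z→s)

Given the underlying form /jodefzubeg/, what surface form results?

jozevzuvek

Rule 1 (intervocalic h-deletion): no segment meets the environment; /jodefzubeg/ is unchanged.
Rule 2 (intervocalic spirantization): /d/ is a stop between vowels /o/ and /e/, so it spirantizes to the fricative [z]. /b/ is a stop between vowels /u/ and /e/, so it spirantizes to the fricative [v]. /jodefzubeg/ → jozefzuveg.
Rule 3 (regressive voicing assimilation): /f/ precedes the voiced obstruent /z/, so it voices to [v] by assimilation. /jozefzuveg/ → jozevzuveg.
Rule 4 (final devoicing): /g/ is a voiced obstruent in word-final position, so it devoices to [k]. /jozevzuveg/ → jozevzuvek.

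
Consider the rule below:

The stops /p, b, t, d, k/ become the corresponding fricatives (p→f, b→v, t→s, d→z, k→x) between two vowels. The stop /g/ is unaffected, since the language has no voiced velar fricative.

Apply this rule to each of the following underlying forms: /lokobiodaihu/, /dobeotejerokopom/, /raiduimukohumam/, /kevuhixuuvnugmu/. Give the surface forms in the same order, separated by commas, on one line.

loxoviozaihu, doveosejeroxofom, raizuimuxohumam, kevuhixuuvnugmu

/lokobiodaihu/: /k/ is a stop between vowels /o/ and /o/, so it spirantizes to the fricative [x]. /b/ is a stop between vowels /o/ and /i/, so it spirantizes to the fricative [v]. /d/ is a stop between vowels /o/ and /a/, so it spirantizes to the fricative [z]. → [loxoviozaihu].
/dobeotejerokopom/: /b/ is a stop between vowels /o/ and /e/, so it spirantizes to the fricative [v]. /t/ is a stop between vowels /o/ and /e/, so it spirantizes to the fricative [s]. /k/ is a stop between vowels /o/ and /o/, so it spirantizes to the fricative [x]. /p/ is a stop between vowels /o/ and /o/, so it spirantizes to the fricative [f]. → [doveosejeroxofom].
/raiduimukohumam/: /d/ is a stop between vowels /i/ and /u/, so it spirantizes to the fricative [z]. /k/ is a stop between vowels /u/ and /o/, so it spirantizes to the fricative [x]. → [raizuimuxohumam].
/kevuhixuuvnugmu/: the rule's environment is not met; surfaces unchanged as [kevuhixuuvnugmu].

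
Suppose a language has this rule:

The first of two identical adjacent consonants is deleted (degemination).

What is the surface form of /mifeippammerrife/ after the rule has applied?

mifeipamerife

/pp/ is a geminate; the first /p/ deletes.
/mm/ is a geminate; the first /m/ deletes.
/rr/ is a geminate; the first /r/ deletes.
The other instances of /m/, /f/, /p/, /r/ do not occur in the required environment and remain unchanged.
Surface form: [mifeipamerife].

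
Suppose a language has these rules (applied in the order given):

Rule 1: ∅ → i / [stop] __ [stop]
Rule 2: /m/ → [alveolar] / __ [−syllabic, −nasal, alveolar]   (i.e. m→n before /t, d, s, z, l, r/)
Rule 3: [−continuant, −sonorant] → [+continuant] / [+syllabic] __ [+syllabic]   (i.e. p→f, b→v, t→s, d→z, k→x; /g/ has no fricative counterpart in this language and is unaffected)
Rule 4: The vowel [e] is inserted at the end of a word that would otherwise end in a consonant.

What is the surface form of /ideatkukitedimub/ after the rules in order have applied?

izeasixuxisezimube

Rule 1 (stop-cluster i-epenthesis): /t/ and /k/ form a stop–stop cluster, so [i] is inserted between them. /ideatkukitedimub/ → ideatikukitedimub.
Rule 2 (nasal place assimilation): no segment meets the environment; /ideatikukitedimub/ is unchanged.
Rule 3 (intervocalic spirantization): /d/ is a stop between vowels /i/ and /e/, so it spirantizes to the fricative [z]. /t/ is a stop between vowels /a/ and /i/, so it spirantizes to the fricative [s]. /k/ is a stop between vowels /i/ and /u/, so it spirantizes to the fricative [x]. /k/ is a stop between vowels /u/ and /i/, so it spirantizes to the fricative [x]. /t/ is a stop between vowels /i/ and /e/, so it spirantizes to the fricative [s]. /d/ is a stop between vowels /e/ and /i/, so it spirantizes to the fricative [z]. /ideatikukitedimub/ → izeasixuxisezimub.
Rule 4 (final e-epenthesis): the form ends in the consonant /b/, so [e] is inserted word-finally. /izeasixuxisezimub/ → izeasixuxisezimube.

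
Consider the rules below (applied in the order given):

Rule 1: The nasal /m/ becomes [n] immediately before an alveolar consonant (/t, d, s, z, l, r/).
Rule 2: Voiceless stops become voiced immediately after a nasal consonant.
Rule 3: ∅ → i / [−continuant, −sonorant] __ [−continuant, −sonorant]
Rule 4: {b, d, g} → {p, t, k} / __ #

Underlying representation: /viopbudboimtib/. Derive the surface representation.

Rule 1 (nasal place assimilation): /m/ precedes the alveolar consonant /t/, so it assimilates in place to [n]. /viopbudboimtib/ → viopbudbointib.
Rule 2 (post-nasal voicing): /t/ is a voiceless stop immediately after the nasal /n/, so it voices to [d]. /viopbudbointib/ → viopbudboindib.
Rule 3 (stop-cluster i-epenthesis): /p/ and /b/ form a stop–stop cluster, so [i] is inserted between them. /d/ and /b/ form a stop–stop cluster, so [i] is inserted between them. /viopbudboindib/ → viopibudiboindib.
Rule 4 (final devoicing): /b/ is a voiced stop in word-final position, so it devoices to [p]. /viopibudiboindib/ → viopibudiboindip.

viopibudiboindip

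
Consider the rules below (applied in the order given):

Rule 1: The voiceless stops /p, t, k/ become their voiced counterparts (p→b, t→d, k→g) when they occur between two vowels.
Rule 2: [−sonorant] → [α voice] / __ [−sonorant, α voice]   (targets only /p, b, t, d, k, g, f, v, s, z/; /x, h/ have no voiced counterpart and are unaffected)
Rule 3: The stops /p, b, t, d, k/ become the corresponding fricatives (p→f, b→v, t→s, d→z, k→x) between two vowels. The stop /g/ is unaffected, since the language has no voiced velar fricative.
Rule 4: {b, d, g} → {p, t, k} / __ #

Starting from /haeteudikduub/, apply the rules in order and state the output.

haezeuzigduup

Rule 1 (intervocalic voicing): /t/ is a voiceless stop between vowels /e/ and /e/, so it voices to [d]. /haeteudikduub/ → haedeudikduub.
Rule 2 (regressive voicing assimilation): /k/ precedes the voiced obstruent /d/, so it voices to [g] by assimilation. /haedeudikduub/ → haedeudigduub.
Rule 3 (intervocalic spirantization): /d/ is a stop between vowels /e/ and /e/, so it spirantizes to the fricative [z]. /d/ is a stop between vowels /u/ and /i/, so it spirantizes to the fricative [z]. /haedeudigduub/ → haezeuzigduub.
Rule 4 (final devoicing): /b/ is a voiced stop in word-final position, so it devoices to [p]. /haezeuzigduub/ → haezeuzigduup.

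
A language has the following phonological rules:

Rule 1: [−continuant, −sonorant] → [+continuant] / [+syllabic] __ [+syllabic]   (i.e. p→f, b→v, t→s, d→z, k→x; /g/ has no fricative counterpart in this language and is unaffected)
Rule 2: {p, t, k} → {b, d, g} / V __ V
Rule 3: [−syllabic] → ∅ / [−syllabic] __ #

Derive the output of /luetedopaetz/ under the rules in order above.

Rule 1 (intervocalic spirantization): /t/ is a stop between vowels /e/ and /e/, so it spirantizes to the fricative [s]. /d/ is a stop between vowels /e/ and /o/, so it spirantizes to the fricative [z]. /p/ is a stop between vowels /o/ and /a/, so it spirantizes to the fricative [f]. /luetedopaetz/ → luesezofaetz.
Rule 2 (intervocalic voicing): no segment meets the environment; /luesezofaetz/ is unchanged.
Rule 3 (final cluster simplification): /z/ is the second consonant of a word-final cluster /tz/, so it deletes. /luesezofaetz/ → luesezofaet.

luesezofaet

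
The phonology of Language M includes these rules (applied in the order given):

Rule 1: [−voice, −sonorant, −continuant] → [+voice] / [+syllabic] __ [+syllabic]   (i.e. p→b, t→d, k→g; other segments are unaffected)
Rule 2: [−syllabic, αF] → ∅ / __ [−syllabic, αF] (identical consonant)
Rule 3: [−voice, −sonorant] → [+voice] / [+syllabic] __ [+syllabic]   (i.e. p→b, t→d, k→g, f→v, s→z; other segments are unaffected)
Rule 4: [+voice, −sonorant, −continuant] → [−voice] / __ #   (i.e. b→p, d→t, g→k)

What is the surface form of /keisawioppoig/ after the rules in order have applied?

Rule 1 (intervocalic voicing): no segment meets the environment; /keisawioppoig/ is unchanged.
Rule 2 (degemination): /pp/ is a geminate; the first /p/ deletes. /keisawioppoig/ → keisawiopoig.
Rule 3 (intervocalic voicing): /s/ is a voiceless obstruent between vowels /i/ and /a/, so it voices to [z]. /p/ is a voiceless obstruent between vowels /o/ and /o/, so it voices to [b]. /keisawiopoig/ → keizawioboig.
Rule 4 (final devoicing): /g/ is a voiced stop in word-final position, so it devoices to [k]. /keizawioboig/ → keizawioboik.

keizawioboik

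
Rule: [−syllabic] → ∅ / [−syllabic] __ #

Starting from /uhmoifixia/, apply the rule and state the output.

No segment of /uhmoifixia/ meets the structural description of the rule, so the form surfaces unchanged.

uhmoifixia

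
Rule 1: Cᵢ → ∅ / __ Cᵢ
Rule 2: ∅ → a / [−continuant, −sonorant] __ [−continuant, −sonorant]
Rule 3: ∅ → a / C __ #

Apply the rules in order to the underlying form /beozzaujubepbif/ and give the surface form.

Rule 1 (degemination): /zz/ is a geminate; the first /z/ deletes. /beozzaujubepbif/ → beozaujubepbif.
Rule 2 (stop-cluster a-epenthesis): /p/ and /b/ form a stop–stop cluster, so [a] is inserted between them. /beozaujubepbif/ → beozaujubepabif.
Rule 3 (final a-epenthesis): the form ends in the consonant /f/, so [a] is inserted word-finally. /beozaujubepabif/ → beozaujubepabifa.

beozaujubepabifa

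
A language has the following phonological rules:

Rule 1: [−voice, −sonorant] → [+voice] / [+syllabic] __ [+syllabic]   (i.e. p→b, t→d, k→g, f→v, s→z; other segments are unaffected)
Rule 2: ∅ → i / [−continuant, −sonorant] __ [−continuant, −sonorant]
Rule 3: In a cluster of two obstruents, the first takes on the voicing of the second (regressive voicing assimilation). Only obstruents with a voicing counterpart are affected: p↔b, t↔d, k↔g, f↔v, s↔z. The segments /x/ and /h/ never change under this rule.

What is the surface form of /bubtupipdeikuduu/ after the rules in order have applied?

Rule 1 (intervocalic voicing): /p/ is a voiceless obstruent between vowels /u/ and /i/, so it voices to [b]. /k/ is a voiceless obstruent between vowels /i/ and /u/, so it voices to [g]. /bubtupipdeikuduu/ → bubtubipdeiguduu.
Rule 2 (stop-cluster i-epenthesis): /b/ and /t/ form a stop–stop cluster, so [i] is inserted between them. /p/ and /d/ form a stop–stop cluster, so [i] is inserted between them. /bubtubipdeiguduu/ → bubitubipideiguduu.
Rule 3 (regressive voicing assimilation): no segment meets the environment; /bubitubipideiguduu/ is unchanged.

bubitubipideiguduu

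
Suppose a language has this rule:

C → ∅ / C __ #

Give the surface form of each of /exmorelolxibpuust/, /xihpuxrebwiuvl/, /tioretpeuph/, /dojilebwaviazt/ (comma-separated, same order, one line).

exmorelolxibpuus, xihpuxrebwiuv, tioretpeup, dojilebwaviaz

/exmorelolxibpuust/: /t/ is the second consonant of a word-final cluster /st/, so it deletes. → [exmorelolxibpuus].
/xihpuxrebwiuvl/: /l/ is the second consonant of a word-final cluster /vl/, so it deletes. → [xihpuxrebwiuv].
/tioretpeuph/: /h/ is the second consonant of a word-final cluster /ph/, so it deletes. → [tioretpeup].
/dojilebwaviazt/: /t/ is the second consonant of a word-final cluster /zt/, so it deletes. → [dojilebwaviaz].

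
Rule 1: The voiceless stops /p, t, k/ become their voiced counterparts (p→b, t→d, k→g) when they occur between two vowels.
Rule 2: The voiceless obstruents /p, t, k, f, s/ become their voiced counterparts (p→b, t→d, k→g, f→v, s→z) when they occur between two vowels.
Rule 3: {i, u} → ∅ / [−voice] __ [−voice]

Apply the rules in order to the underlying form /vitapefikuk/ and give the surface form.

vidabeviguk

Rule 1 (intervocalic voicing): /t/ is a voiceless stop between vowels /i/ and /a/, so it voices to [d]. /p/ is a voiceless stop between vowels /a/ and /e/, so it voices to [b]. /k/ is a voiceless stop between vowels /i/ and /u/, so it voices to [g]. /vitapefikuk/ → vidabefiguk.
Rule 2 (intervocalic voicing): /f/ is a voiceless obstruent between vowels /e/ and /i/, so it voices to [v]. /vidabefiguk/ → vidabeviguk.
Rule 3 (high vowel syncope): no segment meets the environment; /vidabeviguk/ is unchanged.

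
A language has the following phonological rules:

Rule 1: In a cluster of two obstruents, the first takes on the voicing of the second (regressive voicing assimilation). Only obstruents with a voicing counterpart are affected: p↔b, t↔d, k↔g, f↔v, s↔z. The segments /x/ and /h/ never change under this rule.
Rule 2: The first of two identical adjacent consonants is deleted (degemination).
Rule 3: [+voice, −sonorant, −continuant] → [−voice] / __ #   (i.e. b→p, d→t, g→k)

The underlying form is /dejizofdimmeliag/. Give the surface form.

Rule 1 (regressive voicing assimilation): /f/ precedes the voiced obstruent /d/, so it voices to [v] by assimilation. /dejizofdimmeliag/ → dejizovdimmeliag.
Rule 2 (degemination): /mm/ is a geminate; the first /m/ deletes. /dejizovdimmeliag/ → dejizovdimeliag.
Rule 3 (final devoicing): /g/ is a voiced stop in word-final position, so it devoices to [k]. /dejizovdimeliag/ → dejizovdimeliak.

dejizovdimeliak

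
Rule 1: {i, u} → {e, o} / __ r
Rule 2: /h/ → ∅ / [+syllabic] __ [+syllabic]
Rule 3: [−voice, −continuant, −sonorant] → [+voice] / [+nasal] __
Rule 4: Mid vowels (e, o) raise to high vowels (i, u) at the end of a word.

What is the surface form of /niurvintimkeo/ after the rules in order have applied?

Rule 1 (pre-rhotic lowering): /u/ is a high vowel immediately before /r/, so it lowers to [o]. /niurvintimkeo/ → niorvintimkeo.
Rule 2 (intervocalic h-deletion): no segment meets the environment; /niorvintimkeo/ is unchanged.
Rule 3 (post-nasal voicing): /t/ is a voiceless stop immediately after the nasal /n/, so it voices to [d]. /k/ is a voiceless stop immediately after the nasal /m/, so it voices to [g]. /niorvintimkeo/ → niorvindimgeo.
Rule 4 (final vowel raising): /o/ is a mid vowel in word-final position, so it raises to [u]. /niorvindimgeo/ → niorvindimgeu.

niorvindimgeu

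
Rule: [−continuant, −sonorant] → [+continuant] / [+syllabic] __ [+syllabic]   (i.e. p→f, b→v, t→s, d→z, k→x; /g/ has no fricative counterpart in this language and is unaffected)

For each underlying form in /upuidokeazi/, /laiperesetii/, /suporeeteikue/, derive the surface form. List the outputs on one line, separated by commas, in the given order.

ufuizoxeazi, laiferesesii, suforeeseixue

/upuidokeazi/: /p/ is a stop between vowels /u/ and /u/, so it spirantizes to the fricative [f]. /d/ is a stop between vowels /i/ and /o/, so it spirantizes to the fricative [z]. /k/ is a stop between vowels /o/ and /e/, so it spirantizes to the fricative [x]. → [ufuizoxeazi].
/laiperesetii/: /p/ is a stop between vowels /i/ and /e/, so it spirantizes to the fricative [f]. /t/ is a stop between vowels /e/ and /i/, so it spirantizes to the fricative [s]. → [laiferesesii].
/suporeeteikue/: /p/ is a stop between vowels /u/ and /o/, so it spirantizes to the fricative [f]. /t/ is a stop between vowels /e/ and /e/, so it spirantizes to the fricative [s]. /k/ is a stop between vowels /i/ and /u/, so it spirantizes to the fricative [x]. → [suforeeseixue].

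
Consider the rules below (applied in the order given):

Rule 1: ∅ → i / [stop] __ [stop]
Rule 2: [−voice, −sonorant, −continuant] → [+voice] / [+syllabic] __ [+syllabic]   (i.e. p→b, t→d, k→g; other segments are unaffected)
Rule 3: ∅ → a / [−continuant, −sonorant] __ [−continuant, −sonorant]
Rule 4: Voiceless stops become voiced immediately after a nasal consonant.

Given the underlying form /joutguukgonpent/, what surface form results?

joudiguugigonbend

Rule 1 (stop-cluster i-epenthesis): /t/ and /g/ form a stop–stop cluster, so [i] is inserted between them. /k/ and /g/ form a stop–stop cluster, so [i] is inserted between them. /joutguukgonpent/ → joutiguukigonpent.
Rule 2 (intervocalic voicing): /t/ is a voiceless stop between vowels /u/ and /i/, so it voices to [d]. /k/ is a voiceless stop between vowels /u/ and /i/, so it voices to [g]. /joutiguukigonpent/ → joudiguugigonpent.
Rule 3 (stop-cluster a-epenthesis): no segment meets the environment; /joudiguugigonpent/ is unchanged.
Rule 4 (post-nasal voicing): /p/ is a voiceless stop immediately after the nasal /n/, so it voices to [b]. /t/ is a voiceless stop immediately after the nasal /n/, so it voices to [d]. /joudiguugigonpent/ → joudiguugigonbend.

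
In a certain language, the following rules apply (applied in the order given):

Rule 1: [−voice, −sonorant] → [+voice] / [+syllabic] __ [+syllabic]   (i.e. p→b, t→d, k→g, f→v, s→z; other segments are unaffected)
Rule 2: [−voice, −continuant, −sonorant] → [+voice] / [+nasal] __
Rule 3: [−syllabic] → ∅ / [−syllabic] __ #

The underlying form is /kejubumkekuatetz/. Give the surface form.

kejubumgeguadet

Rule 1 (intervocalic voicing): /k/ is a voiceless obstruent between vowels /e/ and /u/, so it voices to [g]. /t/ is a voiceless obstruent between vowels /a/ and /e/, so it voices to [d]. /kejubumkekuatetz/ → kejubumkeguadetz.
Rule 2 (post-nasal voicing): /k/ is a voiceless stop immediately after the nasal /m/, so it voices to [g]. /kejubumkeguadetz/ → kejubumgeguadetz.
Rule 3 (final cluster simplification): /z/ is the second consonant of a word-final cluster /tz/, so it deletes. /kejubumgeguadetz/ → kejubumgeguadet.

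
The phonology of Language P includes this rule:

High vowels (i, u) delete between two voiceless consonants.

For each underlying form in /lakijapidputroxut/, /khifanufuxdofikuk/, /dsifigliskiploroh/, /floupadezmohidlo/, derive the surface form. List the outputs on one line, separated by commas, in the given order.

/lakijapidputroxut/: /u/ is a high vowel flanked by voiceless consonants /p/ and /t/, so it deletes. /u/ is a high vowel flanked by voiceless consonants /x/ and /t/, so it deletes. → [lakijapidptroxt].
/khifanufuxdofikuk/: /i/ is a high vowel flanked by voiceless consonants /h/ and /f/, so it deletes. /u/ is a high vowel flanked by voiceless consonants /f/ and /x/, so it deletes. /i/ is a high vowel flanked by voiceless consonants /f/ and /k/, so it deletes. /u/ is a high vowel flanked by voiceless consonants /k/ and /k/, so it deletes. → [khfanufxdofkk].
/dsifigliskiploroh/: /i/ is a high vowel flanked by voiceless consonants /s/ and /f/, so it deletes. /i/ is a high vowel flanked by voiceless consonants /k/ and /p/, so it deletes. → [dsfigliskploroh].
/floupadezmohidlo/: the rule's environment is not met; surfaces unchanged as [floupadezmohidlo].

lakijapidptroxt, khfanufxdofkk, dsfigliskploroh, floupadezmohidlo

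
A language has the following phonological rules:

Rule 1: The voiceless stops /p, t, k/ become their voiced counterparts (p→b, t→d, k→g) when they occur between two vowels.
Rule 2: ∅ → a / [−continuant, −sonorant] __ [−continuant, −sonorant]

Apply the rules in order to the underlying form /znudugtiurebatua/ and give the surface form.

znudugatiurebadua

Rule 1 (intervocalic voicing): /t/ is a voiceless stop between vowels /a/ and /u/, so it voices to [d]. /znudugtiurebatua/ → znudugtiurebadua.
Rule 2 (stop-cluster a-epenthesis): /g/ and /t/ form a stop–stop cluster, so [a] is inserted between them. /znudugtiurebadua/ → znudugatiurebadua.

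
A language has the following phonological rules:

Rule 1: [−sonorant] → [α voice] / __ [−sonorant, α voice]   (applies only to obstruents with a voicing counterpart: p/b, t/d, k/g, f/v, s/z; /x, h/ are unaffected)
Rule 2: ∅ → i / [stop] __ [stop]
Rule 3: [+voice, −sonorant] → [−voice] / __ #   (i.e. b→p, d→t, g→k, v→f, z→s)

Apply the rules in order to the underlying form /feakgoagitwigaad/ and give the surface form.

Rule 1 (regressive voicing assimilation): /k/ precedes the voiced obstruent /g/, so it voices to [g] by assimilation. /feakgoagitwigaad/ → feaggoagitwigaad.
Rule 2 (stop-cluster i-epenthesis): /g/ and /g/ form a stop–stop cluster, so [i] is inserted between them. /feaggoagitwigaad/ → feagigoagitwigaad.
Rule 3 (final devoicing): /d/ is a voiced obstruent in word-final position, so it devoices to [t]. /feagigoagitwigaad/ → feagigoagitwigaat.

feagigoagitwigaat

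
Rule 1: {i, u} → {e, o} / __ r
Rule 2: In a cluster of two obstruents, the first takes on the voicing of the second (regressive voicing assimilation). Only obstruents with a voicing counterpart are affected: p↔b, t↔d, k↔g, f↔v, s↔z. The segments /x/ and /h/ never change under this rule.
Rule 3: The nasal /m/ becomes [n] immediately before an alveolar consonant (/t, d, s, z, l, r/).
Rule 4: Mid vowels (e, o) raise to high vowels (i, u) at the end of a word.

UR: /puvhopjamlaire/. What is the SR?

Rule 1 (pre-rhotic lowering): /i/ is a high vowel immediately before /r/, so it lowers to [e]. /puvhopjamlaire/ → puvhopjamlaere.
Rule 2 (regressive voicing assimilation): /v/ precedes the voiceless obstruent /h/, so it devoices to [f] by assimilation. /puvhopjamlaere/ → pufhopjamlaere.
Rule 3 (nasal place assimilation): /m/ precedes the alveolar consonant /l/, so it assimilates in place to [n]. /pufhopjamlaere/ → pufhopjanlaere.
Rule 4 (final vowel raising): /e/ is a mid vowel in word-final position, so it raises to [i]. /pufhopjanlaere/ → pufhopjanlaeri.

pufhopjanlaeri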